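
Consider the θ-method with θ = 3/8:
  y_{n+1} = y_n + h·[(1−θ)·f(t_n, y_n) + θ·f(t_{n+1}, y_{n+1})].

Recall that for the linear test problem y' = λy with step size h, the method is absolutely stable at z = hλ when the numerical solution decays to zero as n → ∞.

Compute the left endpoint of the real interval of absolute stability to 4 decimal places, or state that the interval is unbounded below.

Test eqn y'=λy, z=hλ:
  y_{n+1} = y_n + z·[5/8·y_n + 3/8·y_{n+1}] ⇒ (1 − 3/8z)y_{n+1} = (1 + 5/8z)y_n
  so R(z) = (1 + 5/8z)/(1 − 3/8z).

Solve |R(x)|<1 on ℝ⁻.
x=-1.07: |R|=0.2364
R=−1: 1+5/8x = −1+3/8x ⇒ -1/4x=2 ⇒ x=2/(-1/4)=-8.0000
Confirm numerically:
  x=-7.521: |R|=0.96865 <1
  x=-6.072: |R|=0.85291 <1
  x=-3.967: |R|=0.59469 <1
  x=-8.539: |R|=1.03207 >1
  x=-8.408: |R|=1.02456 >1
Interval (-8.0000, 0).

z* = -8.0000.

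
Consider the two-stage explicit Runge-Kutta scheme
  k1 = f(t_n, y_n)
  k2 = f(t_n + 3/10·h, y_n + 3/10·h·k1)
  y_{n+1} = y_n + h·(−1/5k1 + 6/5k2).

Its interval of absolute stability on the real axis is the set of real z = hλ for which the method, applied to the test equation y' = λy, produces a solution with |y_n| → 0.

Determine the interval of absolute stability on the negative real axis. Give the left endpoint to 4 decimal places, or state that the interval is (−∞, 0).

z∈(-2.7778,0).

Test eqn y'=λy, z=hλ:
  k1=λy_n ⇒ h·k1=z·y_n;  k2=λ(1+3/10z)y_n ⇒ h·k2=z(1+3/10z)y_n
  y_{n+1}/y_n = 1 − 1/5z + 6/5z(1+3/10z) = 1 + z + 9/25z²
  so R(z) = 1 + z + 9/25z².

Find x<0 with |R(x)|<1.
x=-0.34: |R|=0.7016
R=1: x+9/25x²=0 ⇒ x=−25/9=-2.7778; min R=1−1/(4·9/25)=0.3056>−1
Confirm numerically:
  x=-2.329: |R|=0.62373 <1
  x=-1.612: |R|=0.32348 <1
  x=-1.181: |R|=0.32111 <1
  x=-3.305: |R|=1.62729 >1
  x=-3.182: |R|=1.46304 >1
So |R|<1 on (-2.7778, 0).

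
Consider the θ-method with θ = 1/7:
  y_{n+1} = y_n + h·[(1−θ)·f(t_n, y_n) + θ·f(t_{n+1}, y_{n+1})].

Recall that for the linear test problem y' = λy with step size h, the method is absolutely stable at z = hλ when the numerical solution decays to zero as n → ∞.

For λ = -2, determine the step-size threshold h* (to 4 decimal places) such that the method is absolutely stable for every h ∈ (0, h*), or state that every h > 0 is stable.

Test eqn y'=λy, z=hλ:
  y_{n+1} = y_n + z·[6/7·y_n + 1/7·y_{n+1}] ⇒ (1 − 1/7z)y_{n+1} = (1 + 6/7z)y_n
  ⇒ R(z) = (1 + 6/7z)/(1 − 1/7z).

Find x<0 with |R(x)|<1.
x=-0.36: |R|=0.6576
R=−1: 1+6/7x = −1+1/7x ⇒ -5/7x=2 ⇒ x=2/(-5/7)=-2.8000
Confirm numerically:
  x=-2.532: |R|=0.85942 <1
  x=-1.982: |R|=0.54464 <1
  x=-1.699: |R|=0.36717 <1
  x=-1.228: |R|=0.04473 <1
  x=-3.044: |R|=1.12147 >1
  x=-2.967: |R|=1.08378 >1
Stable set (-2.8000, 0).

(-2.8000,0); λ=-2 ⇒ h* = (14/5)/2 = 1.4000.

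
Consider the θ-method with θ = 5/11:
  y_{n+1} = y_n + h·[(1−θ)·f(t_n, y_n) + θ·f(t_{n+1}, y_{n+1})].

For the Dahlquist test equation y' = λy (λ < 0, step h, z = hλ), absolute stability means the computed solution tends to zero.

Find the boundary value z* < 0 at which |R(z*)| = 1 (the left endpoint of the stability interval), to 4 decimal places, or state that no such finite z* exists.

left endpoint -22.0000.

With y'=λy (z=hλ):
  y_{n+1} = y_n + z·[6/11·y_n + 5/11·y_{n+1}] ⇒ (1 − 5/11z)y_{n+1} = (1 + 6/11z)y_n
  R(z) = (1 + 6/11z)/(1 − 5/11z).

Find x<0 with |R(x)|<1.
x=-1.1: |R|=0.2667
R=−1: 1+6/11x = −1+5/11x ⇒ -1/11x=2 ⇒ x=2/(-1/11)=-22.0000
Confirm numerically:
  x=-18.762: |R|=0.96911 <1
  x=-17.240: |R|=0.95103 <1
  x=-16.049: |R|=0.93478 <1
  x=-13.755: |R|=0.89665 <1
  x=-22.572: |R|=1.00462 >1
  x=-22.302: |R|=1.00247 >1
So |R|<1 on (-22.0000, 0).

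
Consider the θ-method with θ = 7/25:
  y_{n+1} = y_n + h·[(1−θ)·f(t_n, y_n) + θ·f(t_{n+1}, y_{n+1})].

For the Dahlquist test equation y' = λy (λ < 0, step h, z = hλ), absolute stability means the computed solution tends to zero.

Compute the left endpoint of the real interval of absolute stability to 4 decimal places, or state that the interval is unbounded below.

left endpoint -4.5455.

On y'=λy, z=hλ:
  y_{n+1} = y_n + z·[18/25·y_n + 7/25·y_{n+1}] ⇒ (1 − 7/25z)y_{n+1} = (1 + 18/25z)y_n
  Hence R(z) = (1 + 18/25z)/(1 − 7/25z).

Find x<0 with |R(x)|<1.
x=-0.89: |R|=0.2875
R=−1: 1+18/25x = −1+7/25x ⇒ -11/25x=2 ⇒ x=2/(-11/25)=-4.5455
Confirm numerically:
  x=-4.384: |R|=0.96811 <1
  x=-3.576: |R|=0.78686 <1
  x=-3.433: |R|=0.75042 <1
  x=-5.008: |R|=1.08472 >1
  x=-4.811: |R|=1.04978 >1
So |R|<1 on (-4.5455, 0).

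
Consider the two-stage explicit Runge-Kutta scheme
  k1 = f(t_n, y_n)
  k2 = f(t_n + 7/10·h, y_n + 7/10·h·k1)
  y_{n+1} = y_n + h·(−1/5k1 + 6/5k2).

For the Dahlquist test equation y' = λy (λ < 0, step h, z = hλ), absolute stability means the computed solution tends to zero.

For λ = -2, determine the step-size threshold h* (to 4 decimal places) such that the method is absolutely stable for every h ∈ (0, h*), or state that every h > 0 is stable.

(-1.1905,0); λ=-2 ⇒ h* = (25/21)/2 = 0.5952.

On y'=λy, z=hλ:
  k1=λy_n ⇒ h·k1=z·y_n;  k2=λ(1+7/10z)y_n ⇒ h·k2=z(1+7/10z)y_n
  y_{n+1}/y_n = 1 − 1/5z + 6/5z(1+7/10z) = 1 + z + 21/25z²
  Hence R(z) = 1 + z + 21/25z².

Solve |R(x)|<1 on ℝ⁻.
x=-0.59: |R|=0.7024
R=1: x+21/25x²=0 ⇒ x=−25/21=-1.1905; min R=1−1/(4·21/25)=0.7024>−1
Confirm numerically:
  x=-0.997: |R|=0.83797 <1
  x=-0.824: |R|=0.74634 <1
  x=-0.677: |R|=0.70800 <1
  x=-0.628: |R|=0.70328 <1
  x=-1.495: |R|=1.38242 >1
  x=-1.390: |R|=1.23296 >1
Interval (-1.1905, 0).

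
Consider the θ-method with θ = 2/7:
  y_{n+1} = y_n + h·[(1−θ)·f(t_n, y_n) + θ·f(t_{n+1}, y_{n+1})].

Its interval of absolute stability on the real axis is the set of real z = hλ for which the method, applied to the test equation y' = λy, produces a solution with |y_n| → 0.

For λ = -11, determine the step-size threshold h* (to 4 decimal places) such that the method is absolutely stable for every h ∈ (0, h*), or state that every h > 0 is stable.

(-4.6667,0); λ=-11 ⇒ h* = (14/3)/11 = 0.4242.

On y'=λy, z=hλ:
  y_{n+1} = y_n + z·[5/7·y_n + 2/7·y_{n+1}] ⇒ (1 − 2/7z)y_{n+1} = (1 + 5/7z)y_n
  so R(z) = (1 + 5/7z)/(1 − 2/7z).

Need |R(x)|<1, x<0.
x=-1.49: |R|=0.0451
R=−1: 1+5/7x = −1+2/7x ⇒ -3/7x=2 ⇒ x=2/(-3/7)=-4.6667
Confirm numerically:
  x=-3.851: |R|=0.83356 <1
  x=-2.480: |R|=0.45151 <1
  x=-2.266: |R|=0.37548 <1
  x=-5.210: |R|=1.09357 >1
  x=-5.048: |R|=1.06692 >1
  x=-4.845: |R|=1.03206 >1
Interval (-4.6667, 0).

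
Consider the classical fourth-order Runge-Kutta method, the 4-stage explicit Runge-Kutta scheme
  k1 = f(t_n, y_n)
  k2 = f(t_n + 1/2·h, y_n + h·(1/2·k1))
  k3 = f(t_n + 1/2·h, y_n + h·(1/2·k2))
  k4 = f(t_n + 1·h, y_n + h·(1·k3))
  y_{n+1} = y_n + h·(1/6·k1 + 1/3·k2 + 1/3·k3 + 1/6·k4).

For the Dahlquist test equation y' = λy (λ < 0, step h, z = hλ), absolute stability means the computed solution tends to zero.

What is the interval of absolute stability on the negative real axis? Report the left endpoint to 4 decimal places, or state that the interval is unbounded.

(-2.7853, 0).

Set f=λy, z=hλ:
  order 4, 4-stage ⇒ R(z)=1+z+z^2/2+z^3/6+z^4/24
  (e.g. R(-0.89)=0.41470, |R|=0.41470)

Solve |R(x)|<1 on ℝ⁻.
x=-0.89: |R|=0.4147
|R(-1.71)|=0.2749 |R(-0.82)|=0.4431 |R(-0.57)|=0.5660
Bisect:
  x_lo=-3.1452 |R|=1.6928  x_hi=-0.2551 |R|=0.7749
  mid=-1.70014 |R|=0.27418 →hi
  mid=-2.42267 |R|=0.57747 →hi
  mid=-2.78394 |R|=0.99796 →hi
  mid=-2.96457 |R|=1.30569 →lo
  mid=-2.87425 |R|=1.14262 →lo
  mid=-2.82910 |R|=1.06807 →lo
  mid=-2.80652 |R|=1.03247 →lo
  mid=-2.79523 |R|=1.01508 →lo
  ...
  [-2.78535,-2.78517] ⇒ x*=-2.7853
So |R|<1 on (-2.7853, 0).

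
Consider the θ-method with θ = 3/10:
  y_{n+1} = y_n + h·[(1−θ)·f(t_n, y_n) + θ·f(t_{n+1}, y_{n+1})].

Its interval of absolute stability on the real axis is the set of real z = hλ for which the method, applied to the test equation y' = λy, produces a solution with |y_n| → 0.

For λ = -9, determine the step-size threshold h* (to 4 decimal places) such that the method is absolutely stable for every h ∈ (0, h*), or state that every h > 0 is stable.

(-5.0000,0); λ=-9 ⇒ h* = (5)/9 = 0.5556.

Test eqn y'=λy, z=hλ:
  y_{n+1} = y_n + z·[7/10·y_n + 3/10·y_{n+1}] ⇒ (1 − 3/10z)y_{n+1} = (1 + 7/10z)y_n
  so R(z) = (1 + 7/10z)/(1 − 3/10z).

Need |R(x)|<1, x<0.
x=-1.31: |R|=0.0596
R=−1: 1+7/10x = −1+3/10x ⇒ -2/5x=2 ⇒ x=2/(-2/5)=-5.0000
Confirm numerically:
  x=-4.654: |R|=0.94224 <1
  x=-3.217: |R|=0.63707 <1
  x=-2.299: |R|=0.36060 <1
  x=-5.301: |R|=1.04648 >1
  x=-5.049: |R|=1.00779 >1
Interval (-5.0000, 0).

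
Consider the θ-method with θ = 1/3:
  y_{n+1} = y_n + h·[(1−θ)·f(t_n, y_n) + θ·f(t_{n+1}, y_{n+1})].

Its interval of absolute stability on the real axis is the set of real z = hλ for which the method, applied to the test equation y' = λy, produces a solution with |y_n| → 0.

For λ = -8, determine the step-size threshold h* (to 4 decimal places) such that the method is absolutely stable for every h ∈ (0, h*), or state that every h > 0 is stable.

On y'=λy, z=hλ:
  y_{n+1} = y_n + z·[2/3·y_n + 1/3·y_{n+1}] ⇒ (1 − 1/3z)y_{n+1} = (1 + 2/3z)y_n
  R(z) = (1 + 2/3z)/(1 − 1/3z).

Boundary: |R(x)|=1, x<0.
x=-0.98: |R|=0.2613
R=−1: 1+2/3x = −1+1/3x ⇒ -1/3x=2 ⇒ x=2/(-1/3)=-6.0000
Confirm numerically:
  x=-5.928: |R|=0.99194 <1
  x=-5.523: |R|=0.94403 <1
  x=-4.254: |R|=0.75931 <1
  x=-3.410: |R|=0.59594 <1
  x=-6.492: |R|=1.05183 >1
  x=-6.209: |R|=1.02270 >1
  x=-6.171: |R|=1.01865 >1
So |R|<1 on (-6.0000, 0).

(-6.0000,0); λ=-8 ⇒ h* = (6)/8 = 0.7500.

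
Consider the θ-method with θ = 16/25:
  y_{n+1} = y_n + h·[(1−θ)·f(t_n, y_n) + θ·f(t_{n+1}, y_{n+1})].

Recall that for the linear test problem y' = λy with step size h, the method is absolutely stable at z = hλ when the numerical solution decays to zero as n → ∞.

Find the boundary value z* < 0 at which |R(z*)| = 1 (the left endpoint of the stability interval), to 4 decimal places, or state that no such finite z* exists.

(−∞, 0) — no finite endpoint.

Test eqn y'=λy, z=hλ:
  y_{n+1} = y_n + z·[9/25·y_n + 16/25·y_{n+1}] ⇒ (1 − 16/25z)y_{n+1} = (1 + 9/25z)y_n
  Hence R(z) = (1 + 9/25z)/(1 − 16/25z).

Boundary: |R(x)|=1, x<0.
x=-1.8: |R|=0.1636
x=-2: |R|=0.1228
x=-10: |R|=0.3514
x=-100: |R|=0.5385
θ=16/25≥1/2 ⇒ |1+9/25x|<|1−16/25x| ∀x<0 ⇒ interval (−∞,0).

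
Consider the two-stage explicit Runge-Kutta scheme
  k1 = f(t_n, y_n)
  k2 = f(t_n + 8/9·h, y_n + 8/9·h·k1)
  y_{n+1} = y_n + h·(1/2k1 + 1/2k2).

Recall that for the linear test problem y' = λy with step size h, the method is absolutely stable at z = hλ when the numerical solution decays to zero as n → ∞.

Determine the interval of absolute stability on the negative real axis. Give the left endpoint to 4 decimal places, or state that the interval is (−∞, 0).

(-2.2500, 0).

On y'=λy, z=hλ:
  k1=λy_n ⇒ h·k1=z·y_n;  k2=λ(1+8/9z)y_n ⇒ h·k2=z(1+8/9z)y_n
  y_{n+1}/y_n = 1 + 1/2z + 1/2z(1+8/9z) = 1 + z + 4/9z²
  Hence R(z) = 1 + z + 4/9z².

Solve |R(x)|<1 on ℝ⁻.
x=-1.53: |R|=0.5104
R=1: x+4/9x²=0 ⇒ x=−9/4=-2.2500; min R=1−1/(4·4/9)=0.4375>−1
Confirm numerically:
  x=-1.653: |R|=0.56140 <1
  x=-1.219: |R|=0.44143 <1
  x=-0.908: |R|=0.45843 <1
  x=-2.417: |R|=1.17940 >1
  x=-2.276: |R|=1.02630 >1
Stable set (-2.2500, 0).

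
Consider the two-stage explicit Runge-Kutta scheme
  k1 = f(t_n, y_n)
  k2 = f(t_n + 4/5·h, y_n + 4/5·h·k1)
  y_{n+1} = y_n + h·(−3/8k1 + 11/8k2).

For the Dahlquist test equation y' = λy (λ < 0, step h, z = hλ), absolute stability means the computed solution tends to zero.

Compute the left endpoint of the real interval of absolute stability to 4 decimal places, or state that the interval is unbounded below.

left endpoint -0.9091.

With y'=λy (z=hλ):
  k1=λy_n ⇒ h·k1=z·y_n;  k2=λ(1+4/5z)y_n ⇒ h·k2=z(1+4/5z)y_n
  y_{n+1}/y_n = 1 − 3/8z + 11/8z(1+4/5z) = 1 + z + 11/10z²
  Hence R(z) = 1 + z + 11/10z².

Boundary: |R(x)|=1, x<0.
x=-0.48: |R|=0.7734
R=1: x+11/10x²=0 ⇒ x=−10/11=-0.9091; min R=1−1/(4·11/10)=0.7727>−1
Confirm numerically:
  x=-0.678: |R|=0.82765 <1
  x=-0.551: |R|=0.78296 <1
  x=-0.498: |R|=0.77480 <1
  x=-0.437: |R|=0.77307 <1
  x=-1.436: |R|=1.83231 >1
  x=-1.090: |R|=1.21691 >1
So |R|<1 on (-0.9091, 0).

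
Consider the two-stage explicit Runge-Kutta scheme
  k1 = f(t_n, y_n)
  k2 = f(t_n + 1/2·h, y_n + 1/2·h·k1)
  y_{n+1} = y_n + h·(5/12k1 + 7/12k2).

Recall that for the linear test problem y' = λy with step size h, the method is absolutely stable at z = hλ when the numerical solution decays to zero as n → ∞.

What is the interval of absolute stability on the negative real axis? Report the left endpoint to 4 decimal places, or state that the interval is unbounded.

With y'=λy (z=hλ):
  k1=λy_n ⇒ h·k1=z·y_n;  k2=λ(1+1/2z)y_n ⇒ h·k2=z(1+1/2z)y_n
  y_{n+1}/y_n = 1 + 5/12z + 7/12z(1+1/2z) = 1 + z + 7/24z²
  R(z) = 1 + z + 7/24z².

Boundary: |R(x)|=1, x<0.
x=-1.58: |R|=0.1481
R=1: x+7/24x²=0 ⇒ x=−24/7=-3.4286; min R=1−1/(4·7/24)=0.1429>−1
Confirm numerically:
  x=-3.254: |R|=0.83432 <1
  x=-1.690: |R|=0.14303 <1
  x=-1.498: |R|=0.15650 <1
  x=-3.993: |R|=1.65735 >1
  x=-3.901: |R|=1.53753 >1
  x=-3.513: |R|=1.08651 >1
Interval (-3.4286, 0).

z∈(-3.4286,0).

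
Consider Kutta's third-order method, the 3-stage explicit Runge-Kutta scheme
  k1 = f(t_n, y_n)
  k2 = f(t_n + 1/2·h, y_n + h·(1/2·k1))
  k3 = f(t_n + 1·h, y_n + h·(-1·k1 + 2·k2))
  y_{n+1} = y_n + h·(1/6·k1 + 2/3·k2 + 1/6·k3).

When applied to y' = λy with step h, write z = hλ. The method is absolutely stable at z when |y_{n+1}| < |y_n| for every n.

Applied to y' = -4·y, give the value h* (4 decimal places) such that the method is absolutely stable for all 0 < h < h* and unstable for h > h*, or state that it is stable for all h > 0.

With y'=λy (z=hλ):
  order 3, 3-stage ⇒ R(z)=1+z+z^2/2+z^3/6
  (e.g. R(-0.47)=0.62315, |R|=0.62315)

Need |R(x)|<1, x<0.
x=-0.47: |R|=0.6231
|R(-2.87)|=1.6915 |R(-2.11)|=0.4496 |R(-0.82)|=0.4243
Bisect:
  x_lo=-2.8823 |R|=1.7194  x_hi=-0.3682 |R|=0.6913
  mid=-1.62526 |R|=0.02004 →hi
  mid=-2.25381 |R|=0.62207 →hi
  mid=-2.56808 |R|=1.09332 →lo
  mid=-2.41094 |R|=0.84028 →hi
  mid=-2.48951 |R|=0.96220 →hi
  mid=-2.52879 |R|=1.02658 →lo
  mid=-2.50915 |R|=0.99410 →hi
  mid=-2.51897 |R|=1.01027 →lo
  mid=-2.51406 |R|=1.00217 →lo
  ...
  [-2.51283,-2.51268] ⇒ x*=-2.5127
Interval (-2.5127, 0).

(-2.5127,0); λ=-4 ⇒ h* = 0.6282.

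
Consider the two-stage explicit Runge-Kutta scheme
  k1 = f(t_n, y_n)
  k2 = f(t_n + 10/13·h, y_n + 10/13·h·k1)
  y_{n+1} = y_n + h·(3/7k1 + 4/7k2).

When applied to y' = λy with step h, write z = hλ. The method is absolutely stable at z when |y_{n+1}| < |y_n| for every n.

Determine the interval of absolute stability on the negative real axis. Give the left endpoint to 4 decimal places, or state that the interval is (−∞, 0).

z∈(-2.2750,0).

With y'=λy (z=hλ):
  k1=λy_n ⇒ h·k1=z·y_n;  k2=λ(1+10/13z)y_n ⇒ h·k2=z(1+10/13z)y_n
  y_{n+1}/y_n = 1 + 3/7z + 4/7z(1+10/13z) = 1 + z + 40/91z²
  R(z) = 1 + z + 40/91z².

Find x<0 with |R(x)|<1.
x=-1.13: |R|=0.4313
R=1: x+40/91x²=0 ⇒ x=−91/40=-2.2750; min R=1−1/(4·40/91)=0.4313>−1
Confirm numerically:
  x=-2.045: |R|=0.79325 <1
  x=-1.964: |R|=0.73151 <1
  x=-1.952: |R|=0.72286 <1
  x=-1.628: |R|=0.53700 <1
  x=-2.506: |R|=1.25446 >1
  x=-2.411: |R|=1.14413 >1
  x=-2.331: |R|=1.05738 >1
So |R|<1 on (-2.2750, 0).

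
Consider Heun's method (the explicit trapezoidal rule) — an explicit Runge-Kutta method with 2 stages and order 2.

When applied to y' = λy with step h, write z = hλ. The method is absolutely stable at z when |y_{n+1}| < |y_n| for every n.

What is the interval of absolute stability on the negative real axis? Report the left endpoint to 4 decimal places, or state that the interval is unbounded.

Set f=λy, z=hλ:
  order 2, 2-stage ⇒ R(z)=1+z+z^2/2
  (e.g. R(-1.66)=0.71780, |R|=0.71780)

Boundary: |R(x)|=1, x<0.
x=-1.66: |R|=0.7178
|R(-1.88)|=0.8872 |R(-1.64)|=0.7048 |R(-1.39)|=0.5760
Bisect:
  x_lo=-2.8034 |R|=2.1262  x_hi=-0.3245 |R|=0.7282
  mid=-1.56394 |R|=0.65901 →hi
  mid=-2.18368 |R|=1.20055 →lo
  mid=-1.87381 |R|=0.88177 →hi
  mid=-2.02874 |R|=1.02916 →lo
  mid=-1.95128 |R|=0.95246 →hi
  mid=-1.99001 |R|=0.99006 →hi
  mid=-2.00938 |R|=1.00942 →lo
  ...
  [-2.00015,-2.00000] ⇒ x*=-2.0000
So |R|<1 on (-2.0000, 0).

z∈(-2.0000,0).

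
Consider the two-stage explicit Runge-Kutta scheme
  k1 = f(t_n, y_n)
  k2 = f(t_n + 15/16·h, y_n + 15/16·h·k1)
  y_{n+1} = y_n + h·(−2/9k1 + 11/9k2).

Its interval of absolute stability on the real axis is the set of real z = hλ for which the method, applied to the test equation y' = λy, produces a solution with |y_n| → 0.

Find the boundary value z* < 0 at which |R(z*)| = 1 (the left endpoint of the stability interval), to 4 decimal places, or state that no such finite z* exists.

Set f=λy, z=hλ:
  k1=λy_n ⇒ h·k1=z·y_n;  k2=λ(1+15/16z)y_n ⇒ h·k2=z(1+15/16z)y_n
  y_{n+1}/y_n = 1 − 2/9z + 11/9z(1+15/16z) = 1 + z + 55/48z²
  Hence R(z) = 1 + z + 55/48z².

Need |R(x)|<1, x<0.
x=-1.28: |R|=1.5973
R=1: x+55/48x²=0 ⇒ x=−48/55=-0.8727; min R=1−1/(4·55/48)=0.7818>−1
Confirm numerically:
  x=-0.775: |R|=0.91322 <1
  x=-0.658: |R|=0.83810 <1
  x=-0.583: |R|=0.80646 <1
  x=-0.366: |R|=0.78749 <1
  x=-1.301: |R|=1.63844 >1
  x=-1.288: |R|=1.61287 >1
Stable set (-0.8727, 0).

left endpoint -0.8727.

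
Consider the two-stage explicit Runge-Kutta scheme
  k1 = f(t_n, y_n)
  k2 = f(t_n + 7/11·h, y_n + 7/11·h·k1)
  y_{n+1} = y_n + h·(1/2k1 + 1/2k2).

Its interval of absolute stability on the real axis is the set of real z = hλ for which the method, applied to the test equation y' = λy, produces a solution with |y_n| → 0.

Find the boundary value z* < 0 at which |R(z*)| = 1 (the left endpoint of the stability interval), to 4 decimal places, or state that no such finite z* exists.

z* = -3.1429.

On y'=λy, z=hλ:
  k1=λy_n ⇒ h·k1=z·y_n;  k2=λ(1+7/11z)y_n ⇒ h·k2=z(1+7/11z)y_n
  y_{n+1}/y_n = 1 + 1/2z + 1/2z(1+7/11z) = 1 + z + 7/22z²
  so R(z) = 1 + z + 7/22z².

Solve |R(x)|<1 on ℝ⁻.
x=-0.55: |R|=0.5463
R=1: x+7/22x²=0 ⇒ x=−22/7=-3.1429; min R=1−1/(4·7/22)=0.2143>−1
Confirm numerically:
  x=-2.979: |R|=0.84469 <1
  x=-2.738: |R|=0.64730 <1
  x=-2.122: |R|=0.31074 <1
  x=-1.659: |R|=0.21673 <1
  x=-3.737: |R|=1.70646 >1
  x=-3.543: |R|=1.45109 >1
  x=-3.362: |R|=1.23442 >1
So |R|<1 on (-3.1429, 0).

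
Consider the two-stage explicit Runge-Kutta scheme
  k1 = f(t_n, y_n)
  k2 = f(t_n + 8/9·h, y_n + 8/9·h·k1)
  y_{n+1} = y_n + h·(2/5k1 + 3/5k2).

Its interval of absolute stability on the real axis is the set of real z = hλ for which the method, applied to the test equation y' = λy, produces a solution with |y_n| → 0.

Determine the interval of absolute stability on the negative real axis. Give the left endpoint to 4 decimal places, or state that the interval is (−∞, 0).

Test eqn y'=λy, z=hλ:
  k1=λy_n ⇒ h·k1=z·y_n;  k2=λ(1+8/9z)y_n ⇒ h·k2=z(1+8/9z)y_n
  y_{n+1}/y_n = 1 + 2/5z + 3/5z(1+8/9z) = 1 + z + 8/15z²
  so R(z) = 1 + z + 8/15z².

Find x<0 with |R(x)|<1.
x=-0.77: |R|=0.5462
R=1: x+8/15x²=0 ⇒ x=−15/8=-1.8750; min R=1−1/(4·8/15)=0.5312>−1
Confirm numerically:
  x=-1.819: |R|=0.94567 <1
  x=-1.377: |R|=0.63427 <1
  x=-1.146: |R|=0.55444 <1
  x=-0.854: |R|=0.53497 <1
  x=-2.169: |R|=1.34010 >1
  x=-2.133: |R|=1.29350 >1
Interval (-1.8750, 0).

(-1.8750, 0).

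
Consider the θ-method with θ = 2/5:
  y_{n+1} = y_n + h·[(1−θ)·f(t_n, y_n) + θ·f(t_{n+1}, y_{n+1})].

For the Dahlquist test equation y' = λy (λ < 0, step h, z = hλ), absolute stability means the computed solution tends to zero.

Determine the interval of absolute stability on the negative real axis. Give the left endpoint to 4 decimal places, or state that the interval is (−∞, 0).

On y'=λy, z=hλ:
  y_{n+1} = y_n + z·[3/5·y_n + 2/5·y_{n+1}] ⇒ (1 − 2/5z)y_{n+1} = (1 + 3/5z)y_n
  ⇒ R(z) = (1 + 3/5z)/(1 − 2/5z).

Need |R(x)|<1, x<0.
x=-1.5: |R|=0.0625
R=−1: 1+3/5x = −1+2/5x ⇒ -1/5x=2 ⇒ x=2/(-1/5)=-10.0000
Confirm numerically:
  x=-8.691: |R|=0.94152 <1
  x=-8.042: |R|=0.90713 <1
  x=-5.912: |R|=0.75701 <1
  x=-10.519: |R|=1.01993 >1
  x=-10.102: |R|=1.00405 >1
Interval (-10.0000, 0).

(-10.0000, 0).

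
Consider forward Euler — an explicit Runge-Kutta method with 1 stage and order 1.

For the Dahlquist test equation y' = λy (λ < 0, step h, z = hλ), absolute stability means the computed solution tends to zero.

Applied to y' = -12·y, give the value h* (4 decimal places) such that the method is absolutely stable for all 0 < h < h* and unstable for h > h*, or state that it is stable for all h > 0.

(-2.0000,0); λ=-12 ⇒ h* = 0.1667.

On y'=λy, z=hλ:
  order 1, 1-stage ⇒ R(z)=1+z
  (e.g. R(-1.53)=-0.53000, |R|=0.53000)

Find x<0 with |R(x)|<1.
x=-1.53: |R|=0.5300
|R(-2.12)|=1.1200 |R(-1.85)|=0.8500 |R(-0.5)|=0.5000
Bisect:
  x_lo=-2.7062 |R|=1.7062  x_hi=-0.1726 |R|=0.8274
  mid=-1.43940 |R|=0.43940 →hi
  mid=-2.07280 |R|=1.07280 →lo
  mid=-1.75610 |R|=0.75610 →hi
  mid=-1.91445 |R|=0.91445 →hi
  mid=-1.99363 |R|=0.99363 →hi
  mid=-2.03322 |R|=1.03322 →lo
  mid=-2.01342 |R|=1.01342 →lo
  ...
  [-2.00012,-1.99997] ⇒ x*=-2.0000
Interval (-2.0000, 0).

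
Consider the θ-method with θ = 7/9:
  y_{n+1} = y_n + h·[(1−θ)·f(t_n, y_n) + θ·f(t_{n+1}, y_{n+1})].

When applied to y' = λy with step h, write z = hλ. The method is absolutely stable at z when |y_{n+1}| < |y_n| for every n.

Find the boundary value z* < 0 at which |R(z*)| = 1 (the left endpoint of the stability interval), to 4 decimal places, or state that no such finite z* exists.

(−∞, 0) — no finite endpoint.

With y'=λy (z=hλ):
  y_{n+1} = y_n + z·[2/9·y_n + 7/9·y_{n+1}] ⇒ (1 − 7/9z)y_{n+1} = (1 + 2/9z)y_n
  ⇒ R(z) = (1 + 2/9z)/(1 − 7/9z).

Solve |R(x)|<1 on ℝ⁻.
x=-0.43: |R|=0.6778
x=-2: |R|=0.2174
x=-10: |R|=0.1392
x=-100: |R|=0.2694
θ=7/9≥1/2 ⇒ |1+2/9x|<|1−7/9x| ∀x<0 ⇒ stable on all of ℝ⁻.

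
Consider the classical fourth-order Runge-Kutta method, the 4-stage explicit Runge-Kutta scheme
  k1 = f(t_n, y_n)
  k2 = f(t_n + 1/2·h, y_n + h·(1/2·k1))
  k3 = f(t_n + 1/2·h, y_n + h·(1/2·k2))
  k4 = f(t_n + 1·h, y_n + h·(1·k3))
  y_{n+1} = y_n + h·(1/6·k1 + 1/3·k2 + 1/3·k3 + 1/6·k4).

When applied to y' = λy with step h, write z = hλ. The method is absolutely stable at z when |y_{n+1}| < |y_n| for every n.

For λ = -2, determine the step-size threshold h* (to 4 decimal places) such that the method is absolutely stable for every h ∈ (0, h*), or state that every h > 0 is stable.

(-2.7853,0); λ=-2 ⇒ h* = 1.3926.

With y'=λy (z=hλ):
  order 4, 4-stage ⇒ R(z)=1+z+z^2/2+z^3/6+z^4/24
  (e.g. R(-1.17)=0.32559, |R|=0.32559)

Find x<0 with |R(x)|<1.
x=-1.17: |R|=0.3256
|R(-1.77)|=0.2812 |R(-1.65)|=0.2714 |R(-0.62)|=0.5386
Bisect:
  x_lo=-3.3837 |R|=2.3463  x_hi=-0.2025 |R|=0.8167
  mid=-1.79311 |R|=0.28437 →hi
  mid=-2.58843 |R|=0.74155 →hi
  mid=-2.98608 |R|=1.34741 →lo
  mid=-2.78725 |R|=1.00296 →lo
  mid=-2.68784 |R|=0.86274 →hi
  mid=-2.73755 |R|=0.93037 →hi
  mid=-2.76240 |R|=0.96603 →hi
  ...
  [-2.78531,-2.78512] ⇒ x*=-2.7853
Interval (-2.7853, 0).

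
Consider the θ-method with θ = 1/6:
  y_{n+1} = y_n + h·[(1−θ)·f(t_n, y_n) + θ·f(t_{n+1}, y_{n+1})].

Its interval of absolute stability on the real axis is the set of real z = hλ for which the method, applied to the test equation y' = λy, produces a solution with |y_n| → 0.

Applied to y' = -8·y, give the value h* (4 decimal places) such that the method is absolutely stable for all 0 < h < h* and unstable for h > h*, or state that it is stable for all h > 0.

Set f=λy, z=hλ:
  y_{n+1} = y_n + z·[5/6·y_n + 1/6·y_{n+1}] ⇒ (1 − 1/6z)y_{n+1} = (1 + 5/6z)y_n
  ⇒ R(z) = (1 + 5/6z)/(1 − 1/6z).

Solve |R(x)|<1 on ℝ⁻.
x=-0.53: |R|=0.5130
R=−1: 1+5/6x = −1+1/6x ⇒ -2/3x=2 ⇒ x=2/(-2/3)=-3.0000
Confirm numerically:
  x=-2.601: |R|=0.81444 <1
  x=-2.134: |R|=0.57413 <1
  x=-1.398: |R|=0.13382 <1
  x=-1.299: |R|=0.06782 <1
  x=-3.528: |R|=1.22166 >1
  x=-3.497: |R|=1.20933 >1
  x=-3.111: |R|=1.04873 >1
Interval (-3.0000, 0).

(-3.0000,0); λ=-8 ⇒ h* = (3)/8 = 0.3750.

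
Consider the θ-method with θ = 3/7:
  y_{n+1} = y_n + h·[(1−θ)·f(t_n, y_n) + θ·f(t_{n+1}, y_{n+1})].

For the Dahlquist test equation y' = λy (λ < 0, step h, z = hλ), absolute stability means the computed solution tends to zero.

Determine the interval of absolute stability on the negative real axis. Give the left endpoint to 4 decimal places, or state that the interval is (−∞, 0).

(-14.0000, 0).

On y'=λy, z=hλ:
  y_{n+1} = y_n + z·[4/7·y_n + 3/7·y_{n+1}] ⇒ (1 − 3/7z)y_{n+1} = (1 + 4/7z)y_n
  R(z) = (1 + 4/7z)/(1 − 3/7z).

Need |R(x)|<1, x<0.
x=-0.97: |R|=0.3148
R=−1: 1+4/7x = −1+3/7x ⇒ -1/7x=2 ⇒ x=2/(-1/7)=-14.0000
Confirm numerically:
  x=-13.818: |R|=0.99624 <1
  x=-8.734: |R|=0.84140 <1
  x=-8.228: |R|=0.81783 <1
  x=-7.608: |R|=0.78568 <1
  x=-14.475: |R|=1.00942 >1
  x=-14.369: |R|=1.00736 >1
  x=-14.368: |R|=1.00734 >1
So |R|<1 on (-14.0000, 0).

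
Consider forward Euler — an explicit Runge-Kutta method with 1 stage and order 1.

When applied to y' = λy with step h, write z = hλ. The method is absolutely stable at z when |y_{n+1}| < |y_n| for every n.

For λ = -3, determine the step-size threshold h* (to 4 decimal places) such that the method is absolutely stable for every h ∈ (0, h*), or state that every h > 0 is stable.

On y'=λy, z=hλ:
  order 1, 1-stage ⇒ R(z)=1+z
  (e.g. R(-1.79)=-0.79000, |R|=0.79000)

Need |R(x)|<1, x<0.
x=-1.79: |R|=0.7900
|R(-1.79)|=0.7900 |R(-1.6)|=0.6000 |R(-1.58)|=0.5800
Bisect:
  x_lo=-2.3941 |R|=1.3941  x_hi=-0.2076 |R|=0.7924
  mid=-1.30086 |R|=0.30086 →hi
  mid=-1.84749 |R|=0.84749 →hi
  mid=-2.12081 |R|=1.12081 →lo
  mid=-1.98415 |R|=0.98415 →hi
  mid=-2.05248 |R|=1.05248 →lo
  mid=-2.01831 |R|=1.01831 →lo
  mid=-2.00123 |R|=1.00123 →lo
  ...
  [-2.00003,-1.99990] ⇒ x*=-2.0000
Stable set (-2.0000, 0).

(-2.0000,0); λ=-3 ⇒ h* = 0.6667.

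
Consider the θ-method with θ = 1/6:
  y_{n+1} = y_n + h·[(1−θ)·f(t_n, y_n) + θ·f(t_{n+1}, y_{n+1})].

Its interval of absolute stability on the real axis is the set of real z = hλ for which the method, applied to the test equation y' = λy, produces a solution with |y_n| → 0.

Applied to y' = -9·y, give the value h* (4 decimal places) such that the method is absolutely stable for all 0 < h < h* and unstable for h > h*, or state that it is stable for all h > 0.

On y'=λy, z=hλ:
  y_{n+1} = y_n + z·[5/6·y_n + 1/6·y_{n+1}] ⇒ (1 − 1/6z)y_{n+1} = (1 + 5/6z)y_n
  so R(z) = (1 + 5/6z)/(1 − 1/6z).

Boundary: |R(x)|=1, x<0.
x=-1.74: |R|=0.3488
R=−1: 1+5/6x = −1+1/6x ⇒ -2/3x=2 ⇒ x=2/(-2/3)=-3.0000
Confirm numerically:
  x=-2.759: |R|=0.88994 <1
  x=-2.491: |R|=0.76022 <1
  x=-2.484: |R|=0.75672 <1
  x=-1.992: |R|=0.49550 <1
  x=-3.595: |R|=1.24805 >1
  x=-3.234: |R|=1.10136 >1
  x=-3.111: |R|=1.04873 >1
Stable set (-3.0000, 0).

(-3.0000,0); λ=-9 ⇒ h* = (3)/9 = 0.3333.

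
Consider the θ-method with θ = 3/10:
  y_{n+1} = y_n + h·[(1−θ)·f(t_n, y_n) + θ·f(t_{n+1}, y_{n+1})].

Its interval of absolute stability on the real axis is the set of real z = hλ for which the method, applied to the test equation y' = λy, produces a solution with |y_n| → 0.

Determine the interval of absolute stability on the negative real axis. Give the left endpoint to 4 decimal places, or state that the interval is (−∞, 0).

On y'=λy, z=hλ:
  y_{n+1} = y_n + z·[7/10·y_n + 3/10·y_{n+1}] ⇒ (1 − 3/10z)y_{n+1} = (1 + 7/10z)y_n
  Hence R(z) = (1 + 7/10z)/(1 − 3/10z).

Need |R(x)|<1, x<0.
x=-0.88: |R|=0.3038
R=−1: 1+7/10x = −1+3/10x ⇒ -2/5x=2 ⇒ x=2/(-2/5)=-5.0000
Confirm numerically:
  x=-4.455: |R|=0.90670 <1
  x=-3.658: |R|=0.74406 <1
  x=-2.994: |R|=0.57728 <1
  x=-5.127: |R|=1.02001 >1
  x=-5.117: |R|=1.01846 >1
So |R|<1 on (-5.0000, 0).

z∈(-5.0000,0).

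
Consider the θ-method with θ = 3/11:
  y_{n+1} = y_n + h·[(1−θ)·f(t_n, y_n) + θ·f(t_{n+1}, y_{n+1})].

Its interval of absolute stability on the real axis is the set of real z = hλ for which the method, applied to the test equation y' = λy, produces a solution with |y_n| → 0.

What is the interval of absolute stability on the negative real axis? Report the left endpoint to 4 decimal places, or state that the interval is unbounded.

With y'=λy (z=hλ):
  y_{n+1} = y_n + z·[8/11·y_n + 3/11·y_{n+1}] ⇒ (1 − 3/11z)y_{n+1} = (1 + 8/11z)y_n
  so R(z) = (1 + 8/11z)/(1 − 3/11z).

Boundary: |R(x)|=1, x<0.
x=-1.21: |R|=0.0902
R=−1: 1+8/11x = −1+3/11x ⇒ -5/11x=2 ⇒ x=2/(-5/11)=-4.4000
Confirm numerically:
  x=-4.316: |R|=0.98246 <1
  x=-4.304: |R|=0.97993 <1
  x=-3.269: |R|=0.72822 <1
  x=-2.548: |R|=0.50333 <1
  x=-4.937: |R|=1.10403 >1
  x=-4.726: |R|=1.06474 >1
  x=-4.682: |R|=1.05630 >1
So |R|<1 on (-4.4000, 0).

(-4.4000, 0).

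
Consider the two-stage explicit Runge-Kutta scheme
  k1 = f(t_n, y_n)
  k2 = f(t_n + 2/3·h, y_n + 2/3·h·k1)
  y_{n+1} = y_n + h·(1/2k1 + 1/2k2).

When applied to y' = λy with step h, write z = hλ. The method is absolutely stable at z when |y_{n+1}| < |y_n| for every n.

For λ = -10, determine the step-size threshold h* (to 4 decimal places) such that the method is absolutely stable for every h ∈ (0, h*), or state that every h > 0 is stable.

With y'=λy (z=hλ):
  k1=λy_n ⇒ h·k1=z·y_n;  k2=λ(1+2/3z)y_n ⇒ h·k2=z(1+2/3z)y_n
  y_{n+1}/y_n = 1 + 1/2z + 1/2z(1+2/3z) = 1 + z + 1/3z²
  so R(z) = 1 + z + 1/3z².

Solve |R(x)|<1 on ℝ⁻.
x=-0.73: |R|=0.4476
R=1: x+1/3x²=0 ⇒ x=−3=-3.0000; min R=1−1/(4·1/3)=0.2500>−1
Confirm numerically:
  x=-2.620: |R|=0.66813 <1
  x=-1.970: |R|=0.32363 <1
  x=-1.893: |R|=0.30148 <1
  x=-1.350: |R|=0.25750 <1
  x=-3.520: |R|=1.61013 >1
  x=-3.222: |R|=1.23843 >1
  x=-3.048: |R|=1.04877 >1
So |R|<1 on (-3.0000, 0).

(-3.0000,0); λ=-10 ⇒ h* = (3)/10 = 0.3000.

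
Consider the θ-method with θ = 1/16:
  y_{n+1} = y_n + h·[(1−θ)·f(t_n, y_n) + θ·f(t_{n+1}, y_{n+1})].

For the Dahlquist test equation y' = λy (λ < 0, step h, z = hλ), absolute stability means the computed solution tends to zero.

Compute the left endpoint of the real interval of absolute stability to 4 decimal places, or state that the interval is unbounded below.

z* = -2.2857.

With y'=λy (z=hλ):
  y_{n+1} = y_n + z·[15/16·y_n + 1/16·y_{n+1}] ⇒ (1 − 1/16z)y_{n+1} = (1 + 15/16z)y_n
  R(z) = (1 + 15/16z)/(1 − 1/16z).

Need |R(x)|<1, x<0.
x=-0.8: |R|=0.2381
R=−1: 1+15/16x = −1+1/16x ⇒ -7/8x=2 ⇒ x=2/(-7/8)=-2.2857
Confirm numerically:
  x=-1.519: |R|=0.38729 <1
  x=-1.455: |R|=0.33372 <1
  x=-1.426: |R|=0.30931 <1
  x=-1.419: |R|=0.30340 <1
  x=-2.826: |R|=1.40178 >1
  x=-2.699: |R|=1.30943 >1
Stable set (-2.2857, 0).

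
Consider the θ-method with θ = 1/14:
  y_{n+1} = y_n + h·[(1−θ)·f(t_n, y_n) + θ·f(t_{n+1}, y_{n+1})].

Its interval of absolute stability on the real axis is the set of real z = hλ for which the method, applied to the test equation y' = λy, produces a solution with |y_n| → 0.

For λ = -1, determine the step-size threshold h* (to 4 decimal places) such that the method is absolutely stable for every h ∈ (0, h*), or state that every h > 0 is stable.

With y'=λy (z=hλ):
  y_{n+1} = y_n + z·[13/14·y_n + 1/14·y_{n+1}] ⇒ (1 − 1/14z)y_{n+1} = (1 + 13/14z)y_n
  R(z) = (1 + 13/14z)/(1 − 1/14z).

Boundary: |R(x)|=1, x<0.
x=-1.77: |R|=0.5713
R=−1: 1+13/14x = −1+1/14x ⇒ -6/7x=2 ⇒ x=2/(-6/7)=-2.3333
Confirm numerically:
  x=-2.231: |R|=0.92434 <1
  x=-1.919: |R|=0.68767 <1
  x=-1.462: |R|=0.32376 <1
  x=-1.438: |R|=0.30405 <1
  x=-2.883: |R|=1.39069 >1
  x=-2.767: |R|=1.31037 >1
  x=-2.638: |R|=1.21974 >1
Interval (-2.3333, 0).

(-2.3333,0); λ=-1 ⇒ h* = (7/3)/1 = 2.3333.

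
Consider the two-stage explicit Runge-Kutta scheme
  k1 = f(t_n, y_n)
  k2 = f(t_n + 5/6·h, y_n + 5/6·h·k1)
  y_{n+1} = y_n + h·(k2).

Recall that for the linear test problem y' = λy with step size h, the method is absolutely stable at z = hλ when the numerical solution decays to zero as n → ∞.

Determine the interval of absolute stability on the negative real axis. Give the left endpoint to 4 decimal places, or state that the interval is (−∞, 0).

Set f=λy, z=hλ:
  k1=λy_n ⇒ h·k1=z·y_n;  k2=λ(1+5/6z)y_n ⇒ h·k2=z(1+5/6z)y_n
  y_{n+1}/y_n = 1 + z(1+5/6z) = 1 + z + 5/6z²
  ⇒ R(z) = 1 + z + 5/6z².

Boundary: |R(x)|=1, x<0.
x=-1.7: |R|=1.7083
R=1: x+5/6x²=0 ⇒ x=−6/5=-1.2000; min R=1−1/(4·5/6)=0.7000>−1
Confirm numerically:
  x=-0.993: |R|=0.82871 <1
  x=-0.963: |R|=0.80981 <1
  x=-0.748: |R|=0.71825 <1
  x=-0.685: |R|=0.70602 <1
  x=-1.561: |R|=1.46960 >1
  x=-1.503: |R|=1.37951 >1
So |R|<1 on (-1.2000, 0).

(-1.2000, 0).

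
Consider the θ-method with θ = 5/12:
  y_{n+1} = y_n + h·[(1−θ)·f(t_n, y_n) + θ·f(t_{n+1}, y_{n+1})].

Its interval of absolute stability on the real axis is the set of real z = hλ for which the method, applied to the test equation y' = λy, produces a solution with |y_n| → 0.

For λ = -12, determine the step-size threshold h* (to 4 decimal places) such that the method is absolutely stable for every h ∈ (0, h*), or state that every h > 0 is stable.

(-12.0000,0); λ=-12 ⇒ h* = (12)/12 = 1.0000.

On y'=λy, z=hλ:
  y_{n+1} = y_n + z·[7/12·y_n + 5/12·y_{n+1}] ⇒ (1 − 5/12z)y_{n+1} = (1 + 7/12z)y_n
  so R(z) = (1 + 7/12z)/(1 − 5/12z).

Need |R(x)|<1, x<0.
x=-0.44: |R|=0.6282
R=−1: 1+7/12x = −1+5/12x ⇒ -1/6x=2 ⇒ x=2/(-1/6)=-12.0000
Confirm numerically:
  x=-11.647: |R|=0.98995 <1
  x=-11.174: |R|=0.97566 <1
  x=-9.427: |R|=0.91298 <1
  x=-12.073: |R|=1.00202 >1
  x=-12.072: |R|=1.00199 >1
  x=-12.062: |R|=1.00171 >1
So |R|<1 on (-12.0000, 0).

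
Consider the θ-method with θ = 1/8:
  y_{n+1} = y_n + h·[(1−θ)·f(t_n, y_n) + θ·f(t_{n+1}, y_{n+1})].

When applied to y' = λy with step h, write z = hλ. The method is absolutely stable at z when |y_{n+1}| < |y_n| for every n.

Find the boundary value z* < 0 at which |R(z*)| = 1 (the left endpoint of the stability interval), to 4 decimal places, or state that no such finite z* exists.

z* = -2.6667.

With y'=λy (z=hλ):
  y_{n+1} = y_n + z·[7/8·y_n + 1/8·y_{n+1}] ⇒ (1 − 1/8z)y_{n+1} = (1 + 7/8z)y_n
  ⇒ R(z) = (1 + 7/8z)/(1 − 1/8z).

Solve |R(x)|<1 on ℝ⁻.
x=-1.07: |R|=0.0562
R=−1: 1+7/8x = −1+1/8x ⇒ -3/4x=2 ⇒ x=2/(-3/4)=-2.6667
Confirm numerically:
  x=-2.473: |R|=0.88905 <1
  x=-1.784: |R|=0.45871 <1
  x=-1.713: |R|=0.41089 <1
  x=-3.099: |R|=1.23371 >1
  x=-2.970: |R|=1.16591 >1
  x=-2.791: |R|=1.06913 >1
So |R|<1 on (-2.6667, 0).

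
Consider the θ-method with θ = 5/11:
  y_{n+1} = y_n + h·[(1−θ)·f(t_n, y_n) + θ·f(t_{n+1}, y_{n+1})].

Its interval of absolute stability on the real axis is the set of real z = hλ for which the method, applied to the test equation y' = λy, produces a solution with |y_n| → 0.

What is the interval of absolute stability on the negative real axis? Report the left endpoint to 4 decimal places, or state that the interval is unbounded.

Set f=λy, z=hλ:
  y_{n+1} = y_n + z·[6/11·y_n + 5/11·y_{n+1}] ⇒ (1 − 5/11z)y_{n+1} = (1 + 6/11z)y_n
  Hence R(z) = (1 + 6/11z)/(1 − 5/11z).

Solve |R(x)|<1 on ℝ⁻.
x=-1.48: |R|=0.1152
R=−1: 1+6/11x = −1+5/11x ⇒ -1/11x=2 ⇒ x=2/(-1/11)=-22.0000
Confirm numerically:
  x=-17.366: |R|=0.95263 <1
  x=-15.994: |R|=0.93398 <1
  x=-9.290: |R|=0.77876 <1
  x=-8.903: |R|=0.76408 <1
  x=-22.564: |R|=1.00455 >1
  x=-22.360: |R|=1.00293 >1
Stable set (-22.0000, 0).

(-22.0000, 0).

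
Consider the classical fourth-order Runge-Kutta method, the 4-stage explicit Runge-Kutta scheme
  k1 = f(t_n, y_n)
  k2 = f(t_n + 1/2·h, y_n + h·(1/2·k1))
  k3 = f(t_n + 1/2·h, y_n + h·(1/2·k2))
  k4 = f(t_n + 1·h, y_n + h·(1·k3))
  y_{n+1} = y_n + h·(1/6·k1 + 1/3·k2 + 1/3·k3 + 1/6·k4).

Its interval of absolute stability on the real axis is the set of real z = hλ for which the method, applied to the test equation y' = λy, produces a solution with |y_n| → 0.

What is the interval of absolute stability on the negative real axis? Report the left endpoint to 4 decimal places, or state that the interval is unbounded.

Set f=λy, z=hλ:
  order 4, 4-stage ⇒ R(z)=1+z+z^2/2+z^3/6+z^4/24
  (e.g. R(-0.37)=0.69079, |R|=0.69079)

Boundary: |R(x)|=1, x<0.
x=-0.37: |R|=0.6908
|R(-2.89)|=1.1697 |R(-1.93)|=0.3124 |R(-1.39)|=0.2840
Bisect:
  x_lo=-3.6047 |R|=3.1208  x_hi=-0.2764 |R|=0.7585
  mid=-1.94055 |R|=0.31525 →hi
  mid=-2.77263 |R|=0.98107 →hi
  mid=-3.18867 |R|=1.79912 →lo
  mid=-2.98065 |R|=1.33676 →lo
  mid=-2.87664 |R|=1.14668 →lo
  mid=-2.82463 |R|=1.06095 →lo
  mid=-2.79863 |R|=1.02029 →lo
  ...
  [-2.78542,-2.78522] ⇒ x*=-2.7853
So |R|<1 on (-2.7853, 0).

(-2.7853, 0).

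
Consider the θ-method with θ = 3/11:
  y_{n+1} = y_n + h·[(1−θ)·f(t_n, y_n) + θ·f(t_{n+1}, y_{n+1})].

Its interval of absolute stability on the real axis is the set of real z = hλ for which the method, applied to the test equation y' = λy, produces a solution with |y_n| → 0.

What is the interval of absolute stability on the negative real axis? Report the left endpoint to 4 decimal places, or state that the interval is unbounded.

z∈(-4.4000,0).

On y'=λy, z=hλ:
  y_{n+1} = y_n + z·[8/11·y_n + 3/11·y_{n+1}] ⇒ (1 − 3/11z)y_{n+1} = (1 + 8/11z)y_n
  so R(z) = (1 + 8/11z)/(1 − 3/11z).

Find x<0 with |R(x)|<1.
x=-1.33: |R|=0.0240
R=−1: 1+8/11x = −1+3/11x ⇒ -5/11x=2 ⇒ x=2/(-5/11)=-4.4000
Confirm numerically:
  x=-3.978: |R|=0.90800 <1
  x=-2.872: |R|=0.61052 <1
  x=-2.809: |R|=0.59052 <1
  x=-2.148: |R|=0.35451 <1
  x=-4.654: |R|=1.05088 >1
  x=-4.597: |R|=1.03973 >1
So |R|<1 on (-4.4000, 0).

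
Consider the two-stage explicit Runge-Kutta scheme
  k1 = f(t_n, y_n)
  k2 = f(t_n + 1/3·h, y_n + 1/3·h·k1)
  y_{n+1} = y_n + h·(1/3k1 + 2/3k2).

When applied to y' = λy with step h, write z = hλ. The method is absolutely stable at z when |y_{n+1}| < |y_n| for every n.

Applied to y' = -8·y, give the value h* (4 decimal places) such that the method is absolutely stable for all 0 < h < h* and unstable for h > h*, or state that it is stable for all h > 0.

(-4.5000,0); λ=-8 ⇒ h* = (9/2)/8 = 0.5625.

Test eqn y'=λy, z=hλ:
  k1=λy_n ⇒ h·k1=z·y_n;  k2=λ(1+1/3z)y_n ⇒ h·k2=z(1+1/3z)y_n
  y_{n+1}/y_n = 1 + 1/3z + 2/3z(1+1/3z) = 1 + z + 2/9z²
  R(z) = 1 + z + 2/9z².

Solve |R(x)|<1 on ℝ⁻.
x=-1.66: |R|=0.0476
R=1: x+2/9x²=0 ⇒ x=−9/2=-4.5000; min R=1−1/(4·2/9)=-0.1250>−1
Confirm numerically:
  x=-2.022: |R|=0.11345 <1
  x=-1.994: |R|=0.11044 <1
  x=-1.930: |R|=0.10224 <1
  x=-5.065: |R|=1.63594 >1
  x=-4.788: |R|=1.30643 >1
  x=-4.577: |R|=1.07832 >1
So |R|<1 on (-4.5000, 0).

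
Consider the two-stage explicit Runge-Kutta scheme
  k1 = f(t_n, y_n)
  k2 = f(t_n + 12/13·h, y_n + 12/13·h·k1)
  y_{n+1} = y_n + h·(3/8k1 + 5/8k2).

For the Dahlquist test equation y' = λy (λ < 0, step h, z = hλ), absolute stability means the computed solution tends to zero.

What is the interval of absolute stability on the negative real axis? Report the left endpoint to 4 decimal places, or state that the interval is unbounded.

(-1.7333, 0).

On y'=λy, z=hλ:
  k1=λy_n ⇒ h·k1=z·y_n;  k2=λ(1+12/13z)y_n ⇒ h·k2=z(1+12/13z)y_n
  y_{n+1}/y_n = 1 + 3/8z + 5/8z(1+12/13z) = 1 + z + 15/26z²
  R(z) = 1 + z + 15/26z².

Boundary: |R(x)|=1, x<0.
x=-1.51: |R|=0.8054
R=1: x+15/26x²=0 ⇒ x=−26/15=-1.7333; min R=1−1/(4·15/26)=0.5667>−1
Confirm numerically:
  x=-1.170: |R|=0.61975 <1
  x=-1.147: |R|=0.61201 <1
  x=-0.990: |R|=0.57544 <1
  x=-2.293: |R|=1.74037 >1
  x=-2.132: |R|=1.49036 >1
Stable set (-1.7333, 0).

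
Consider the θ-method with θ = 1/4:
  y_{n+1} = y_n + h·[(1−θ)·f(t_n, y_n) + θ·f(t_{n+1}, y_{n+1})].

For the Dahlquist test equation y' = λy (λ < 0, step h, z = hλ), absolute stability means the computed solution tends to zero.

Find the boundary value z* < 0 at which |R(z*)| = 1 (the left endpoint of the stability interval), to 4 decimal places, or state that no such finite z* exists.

z* = -4.0000.

On y'=λy, z=hλ:
  y_{n+1} = y_n + z·[3/4·y_n + 1/4·y_{n+1}] ⇒ (1 − 1/4z)y_{n+1} = (1 + 3/4z)y_n
  Hence R(z) = (1 + 3/4z)/(1 − 1/4z).

Find x<0 with |R(x)|<1.
x=-1.27: |R|=0.0361
R=−1: 1+3/4x = −1+1/4x ⇒ -1/2x=2 ⇒ x=2/(-1/2)=-4.0000
Confirm numerically:
  x=-3.494: |R|=0.86496 <1
  x=-2.597: |R|=0.57466 <1
  x=-2.490: |R|=0.53467 <1
  x=-1.977: |R|=0.32307 <1
  x=-4.559: |R|=1.13062 >1
  x=-4.041: |R|=1.01020 >1
So |R|<1 on (-4.0000, 0).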